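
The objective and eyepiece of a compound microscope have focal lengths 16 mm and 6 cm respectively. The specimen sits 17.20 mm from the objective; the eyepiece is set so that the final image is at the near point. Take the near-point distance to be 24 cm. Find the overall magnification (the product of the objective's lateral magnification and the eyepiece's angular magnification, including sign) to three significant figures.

Convert to cm: f_obj = 16 mm = 1.6 cm; d_o = 17.20 mm = 1.72 cm.
Objective: 1/d_i = 1/f_obj - 1/d_o = 1/1.6 - 1/1.72 = 0.04360 cm^-1, so d_i = 22.933 cm.
m_obj = -d_i/d_o = -22.933/1.72 = -13.333.
Eyepiece angular magnification (image at near point): M_eye = 1 + D/f_e = 1 + 24/6 = 5.000.
Overall M = m_obj x M_eye = (-13.333)(5.000) = -66.67.

-66.7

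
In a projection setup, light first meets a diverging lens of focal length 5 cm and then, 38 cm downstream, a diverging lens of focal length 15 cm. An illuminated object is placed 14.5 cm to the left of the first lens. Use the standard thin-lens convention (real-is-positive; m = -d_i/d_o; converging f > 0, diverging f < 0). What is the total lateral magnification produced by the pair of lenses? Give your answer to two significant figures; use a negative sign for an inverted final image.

Applying the thin-lens equation to the first lens, 1/(-5) = 1/14.5 + 1/d_i1, which gives d_i1 = -3.718 cm.
Its lateral magnification is m_1 = -d_i1/d_o1 = -(-3.718)/14.5 = 0.2564.
With d_i1 < 0 the first image is virtual and lies on the object side; the object distance for lens 2 is d_o2 = 38 - (-3.718) = 41.718 cm.
Applying the thin-lens equation again with f_2 = -15 cm and d_o2 = 41.718 cm gives d_i2 = -11.033 cm.
m_2 = -(-11.033)/(41.718) = 0.2645.
Overall magnification: m = m_1 m_2 = 0.0678.

0.068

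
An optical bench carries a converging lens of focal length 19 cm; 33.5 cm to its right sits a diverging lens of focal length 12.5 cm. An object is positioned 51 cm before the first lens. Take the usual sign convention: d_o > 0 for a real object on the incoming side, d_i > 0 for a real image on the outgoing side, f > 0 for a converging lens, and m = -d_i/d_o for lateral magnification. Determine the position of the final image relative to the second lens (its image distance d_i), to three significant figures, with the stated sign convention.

First lens: d_i1 = 1/(1/19 - 1/51) = 30.281 cm.
That image sits 3.219 cm in front of the second lens, so d_o2 = 3.219 cm.
Second lens: d_i2 = 1/(1/(-12.5) - 1/(3.219)) = -2.560 cm.

-2.56 cm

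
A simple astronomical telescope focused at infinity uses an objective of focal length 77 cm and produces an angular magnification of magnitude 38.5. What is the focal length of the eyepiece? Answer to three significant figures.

2.00 cm

|M| = f_obj/f_eye, so f_eye = f_obj/|M| = 77/38.5 = 2.000 cm.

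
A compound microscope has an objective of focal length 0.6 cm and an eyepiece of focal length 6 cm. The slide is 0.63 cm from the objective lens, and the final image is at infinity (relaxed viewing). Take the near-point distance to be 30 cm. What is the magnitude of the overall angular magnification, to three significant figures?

Objective: 1/d_i = 1/f_obj - 1/d_o = 1/0.6 - 1/0.63 = 0.07937 cm^-1, so d_i = 12.600 cm.
m_obj = -d_i/d_o = -12.600/0.63 = -20.000.
Eyepiece angular magnification (image at infinity): M_eye = D/f_e = 30/6 = 5.000.
Overall M = m_obj x M_eye = (-20.000)(5.000) = -100.00.
|M| = 100.00.

100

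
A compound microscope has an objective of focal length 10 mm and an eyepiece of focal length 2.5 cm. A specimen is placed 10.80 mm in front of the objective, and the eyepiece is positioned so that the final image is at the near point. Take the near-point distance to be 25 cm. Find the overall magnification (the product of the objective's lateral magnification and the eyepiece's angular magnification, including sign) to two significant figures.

-140

Convert to cm: f_obj = 10 mm = 1 cm; d_o = 10.80 mm = 1.08 cm.
Objective: 1/d_i = 1/f_obj - 1/d_o = 1/1 - 1/1.08 = 0.07407 cm^-1, so d_i = 13.500 cm.
m_obj = -d_i/d_o = -13.500/1.08 = -12.500.
Eyepiece angular magnification (image at near point): M_eye = 1 + D/f_e = 1 + 25/2.5 = 11.000.
Overall M = m_obj x M_eye = (-12.500)(11.000) = -137.50.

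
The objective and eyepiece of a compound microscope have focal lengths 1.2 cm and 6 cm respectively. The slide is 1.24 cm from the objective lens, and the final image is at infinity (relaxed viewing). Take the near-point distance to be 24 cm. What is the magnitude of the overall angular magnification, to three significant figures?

Objective: 1/d_i = 1/f_obj - 1/d_o = 1/1.2 - 1/1.24 = 0.02688 cm^-1, so d_i = 37.200 cm.
m_obj = -d_i/d_o = -37.200/1.24 = -30.000.
Eyepiece angular magnification (image at infinity): M_eye = D/f_e = 24/6 = 4.000.
Overall M = m_obj x M_eye = (-30.000)(4.000) = -120.00.
|M| = 120.00.

120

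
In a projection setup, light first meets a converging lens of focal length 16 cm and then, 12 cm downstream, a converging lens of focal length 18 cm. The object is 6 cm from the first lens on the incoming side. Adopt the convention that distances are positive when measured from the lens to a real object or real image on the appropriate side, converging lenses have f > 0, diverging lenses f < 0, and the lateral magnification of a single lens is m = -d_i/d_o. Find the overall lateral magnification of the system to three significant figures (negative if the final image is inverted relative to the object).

Applying the thin-lens equation to the first lens, 1/16 = 1/6 + 1/d_i1, which gives d_i1 = -9.600 cm.
Its lateral magnification is m_1 = -d_i1/d_o1 = -(-9.600)/6 = 1.6000.
With d_i1 < 0 the first image is virtual and lies on the object side; the object distance for lens 2 is d_o2 = 12 - (-9.600) = 21.600 cm.
Applying the thin-lens equation again with f_2 = 18 cm and d_o2 = 21.600 cm gives d_i2 = 108.000 cm.
m_2 = -(108.000)/(21.600) = -5.0000.
Total m = m_1 x m_2 = (1.6000)(-5.0000) = -8.0000.

-8.00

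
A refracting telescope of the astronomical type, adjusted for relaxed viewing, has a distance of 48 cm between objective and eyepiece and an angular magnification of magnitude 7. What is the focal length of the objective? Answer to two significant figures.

In normal adjustment the tube length equals f_obj + f_eye and |M| = f_obj/f_eye.
So f_obj = 7 f_eye and 7 f_eye + f_eye = 48 cm, giving f_eye = 48/8 = 6.000 cm and f_obj = 42.000 cm.

42 cm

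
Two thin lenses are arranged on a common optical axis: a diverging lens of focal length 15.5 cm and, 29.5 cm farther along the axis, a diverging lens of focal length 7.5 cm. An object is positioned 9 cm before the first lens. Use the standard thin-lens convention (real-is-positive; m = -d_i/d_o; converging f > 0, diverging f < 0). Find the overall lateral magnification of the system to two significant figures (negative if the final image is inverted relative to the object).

0.11

Applying the thin-lens equation to the first lens, 1/(-15.5) = 1/9 + 1/d_i1, which gives d_i1 = -5.694 cm.
Its lateral magnification is m_1 = -d_i1/d_o1 = -(-5.694)/9 = 0.6327.
The intermediate image is virtual, 5.694 cm to the left of lens 1, so d_o2 = L - d_i1 = 29.5 - (-5.694) = 35.194 cm.
Applying the thin-lens equation again with f_2 = -7.5 cm and d_o2 = 35.194 cm gives d_i2 = -6.182 cm.
m_2 = -(-6.182)/(35.194) = 0.1757.
Total m = m_1 x m_2 = (0.6327)(0.1757) = 0.1111.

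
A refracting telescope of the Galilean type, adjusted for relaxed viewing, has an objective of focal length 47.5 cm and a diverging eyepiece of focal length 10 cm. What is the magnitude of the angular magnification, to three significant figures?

|M| = f_obj/|f_eye| = 47.5/10 = 4.750.

4.75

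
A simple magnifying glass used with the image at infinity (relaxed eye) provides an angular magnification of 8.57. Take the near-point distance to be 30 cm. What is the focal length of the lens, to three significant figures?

3.50 cm

For the image at infinity, M = D/f.
f = D/M = 30/8.57 = 3.501 cm.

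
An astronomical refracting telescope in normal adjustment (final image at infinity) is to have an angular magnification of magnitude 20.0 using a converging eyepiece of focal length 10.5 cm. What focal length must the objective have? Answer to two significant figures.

210 cm

|M| = f_obj/|f_eye|, so f_obj = |M| x |f_eye| = 20.0 x 10.5 = 210.000 cm.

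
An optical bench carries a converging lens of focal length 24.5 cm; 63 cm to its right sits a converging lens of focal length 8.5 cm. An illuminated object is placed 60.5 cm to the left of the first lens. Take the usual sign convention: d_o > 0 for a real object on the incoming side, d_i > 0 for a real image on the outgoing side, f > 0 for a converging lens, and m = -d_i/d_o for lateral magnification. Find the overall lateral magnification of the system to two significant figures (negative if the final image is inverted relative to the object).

First lens: d_i1 = 1/(1/24.5 - 1/60.5) = 41.174 cm.
m_1 = -(41.174)/60.5 = -0.6806.
The intermediate image is 41.174 cm to the right of lens 1, so d_o2 = L - d_i1 = 63 - 41.174 = 21.826 cm.
Second lens: d_i2 = 1/(1/8.5 - 1/(21.826)) = 13.922 cm.
m_2 = -(13.922)/(21.826) = -0.6378.
Overall magnification: m = m_1 m_2 = 0.4341.

0.43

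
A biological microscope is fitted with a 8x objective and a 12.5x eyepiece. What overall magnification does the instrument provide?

The overall magnification of a compound microscope is the product of the objective and eyepiece magnifications:
M = M_obj x M_eye = 8 x 12.5 = 100.

100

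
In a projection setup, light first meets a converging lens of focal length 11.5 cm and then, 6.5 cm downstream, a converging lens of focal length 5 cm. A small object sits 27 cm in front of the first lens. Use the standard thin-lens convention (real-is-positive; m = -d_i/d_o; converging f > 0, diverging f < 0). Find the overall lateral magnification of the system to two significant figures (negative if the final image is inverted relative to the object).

First lens: d_i1 = 1/(1/11.5 - 1/27) = 20.032 cm.
m_1 = -(20.032)/27 = -0.7419.
This image would form 20.032 cm past lens 1, i.e. 13.532 cm beyond lens 2, so it is a virtual object for lens 2: d_o2 = 6.5 - 20.032 = -13.532 cm.
Second lens: d_i2 = 1/(1/5 - 1/(-13.532)) = 3.651 cm.
m_2 = -(3.651)/(-13.532) = 0.2698.
The system's lateral magnification is m_1 m_2 = (-0.7419)(0.2698) = -0.2002.

-0.20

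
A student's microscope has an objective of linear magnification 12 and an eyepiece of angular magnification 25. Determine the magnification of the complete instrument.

300

The overall magnification of a compound microscope is the product of the objective and eyepiece magnifications:
M = M_obj x M_eye = 12 x 25 = 300.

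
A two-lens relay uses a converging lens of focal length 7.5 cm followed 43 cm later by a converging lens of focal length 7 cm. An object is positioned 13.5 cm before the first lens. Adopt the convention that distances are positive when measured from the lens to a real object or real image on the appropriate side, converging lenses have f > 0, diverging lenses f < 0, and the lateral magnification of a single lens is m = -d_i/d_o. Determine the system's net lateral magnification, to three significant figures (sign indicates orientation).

First lens: d_i1 = 1/(1/7.5 - 1/13.5) = 16.875 cm.
m_1 = -(16.875)/13.5 = -1.2500.
Object distance for lens 2: d_o2 = 43 - 16.875 = 26.125 cm.
Second lens: d_i2 = 1/(1/7 - 1/(26.125)) = 9.562 cm.
m_2 = -(9.562)/(26.125) = -0.3660.
Total m = m_1 x m_2 = (-1.2500)(-0.3660) = 0.4575.

0.458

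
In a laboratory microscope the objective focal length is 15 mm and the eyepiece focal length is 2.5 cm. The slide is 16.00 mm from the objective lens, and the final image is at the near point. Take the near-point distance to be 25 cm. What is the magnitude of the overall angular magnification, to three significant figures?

165

Convert to cm: f_obj = 15 mm = 1.5 cm; d_o = 16.00 mm = 1.60 cm.
Objective: 1/d_i = 1/f_obj - 1/d_o = 1/1.5 - 1/1.60 = 0.04167 cm^-1, so d_i = 24.000 cm.
m_obj = -d_i/d_o = -24.000/1.60 = -15.000.
Eyepiece angular magnification (image at near point): M_eye = 1 + D/f_e = 1 + 25/2.5 = 11.000.
Overall M = m_obj x M_eye = (-15.000)(11.000) = -165.00.
|M| = 165.00.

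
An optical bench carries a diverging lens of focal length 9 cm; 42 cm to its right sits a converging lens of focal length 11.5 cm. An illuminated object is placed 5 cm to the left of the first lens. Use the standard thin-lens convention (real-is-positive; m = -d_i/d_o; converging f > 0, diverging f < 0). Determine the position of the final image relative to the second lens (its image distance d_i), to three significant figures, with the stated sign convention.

15.4 cm

Applying the thin-lens equation to the first lens, 1/(-9) = 1/5 + 1/d_i1, which gives d_i1 = -3.214 cm.
The intermediate image is virtual, 3.214 cm to the left of lens 1, so d_o2 = L - d_i1 = 42 - (-3.214) = 45.214 cm.
Applying the thin-lens equation again with f_2 = 11.5 cm and d_o2 = 45.214 cm gives d_i2 = 15.423 cm.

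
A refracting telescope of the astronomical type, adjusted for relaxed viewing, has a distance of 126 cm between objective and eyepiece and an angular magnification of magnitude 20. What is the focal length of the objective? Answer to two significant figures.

120 cm

In normal adjustment the tube length equals f_obj + f_eye and |M| = f_obj/f_eye.
So f_obj = 20 f_eye and 20 f_eye + f_eye = 126 cm, giving f_eye = 126/21 = 6.000 cm and f_obj = 120.000 cm.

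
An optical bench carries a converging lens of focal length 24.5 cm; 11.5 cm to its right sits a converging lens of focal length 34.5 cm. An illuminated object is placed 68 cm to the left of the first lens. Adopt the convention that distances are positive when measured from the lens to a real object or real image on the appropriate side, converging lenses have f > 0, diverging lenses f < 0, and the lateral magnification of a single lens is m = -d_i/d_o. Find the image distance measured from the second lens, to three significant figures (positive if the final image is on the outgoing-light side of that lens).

15.1 cm

Lens 1: 1/d_i1 = 1/f_1 - 1/d_o1 = 1/24.5 - 1/68 = 0.02611 cm^-1, so d_i1 = 38.299 cm.
Since 38.299 cm > 11.5 cm, the first image lies past the second lens and serves as a virtual object: d_o2 = L - d_i1 = -26.799 cm.
Lens 2: 1/d_i2 = 1/f_2 - 1/d_o2 = 1/34.5 - 1/(-26.799) = 0.06630 cm^-1, so d_i2 = 15.083 cm.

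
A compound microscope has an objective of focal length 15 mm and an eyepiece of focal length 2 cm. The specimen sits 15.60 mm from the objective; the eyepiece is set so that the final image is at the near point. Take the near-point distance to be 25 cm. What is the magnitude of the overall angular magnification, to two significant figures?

Convert to cm: f_obj = 15 mm = 1.5 cm; d_o = 15.60 mm = 1.56 cm.
Objective: 1/d_i = 1/f_obj - 1/d_o = 1/1.5 - 1/1.56 = 0.02564 cm^-1, so d_i = 39.000 cm.
m_obj = -d_i/d_o = -39.000/1.56 = -25.000.
Eyepiece angular magnification (image at near point): M_eye = 1 + D/f_e = 1 + 25/2 = 13.500.
Overall M = m_obj x M_eye = (-25.000)(13.500) = -337.50.
|M| = 337.50.

340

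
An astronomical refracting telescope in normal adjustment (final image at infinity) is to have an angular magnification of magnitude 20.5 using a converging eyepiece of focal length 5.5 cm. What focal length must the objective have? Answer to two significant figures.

|M| = f_obj/|f_eye|, so f_obj = |M| x |f_eye| = 20.5 x 5.5 = 112.750 cm.

110 cm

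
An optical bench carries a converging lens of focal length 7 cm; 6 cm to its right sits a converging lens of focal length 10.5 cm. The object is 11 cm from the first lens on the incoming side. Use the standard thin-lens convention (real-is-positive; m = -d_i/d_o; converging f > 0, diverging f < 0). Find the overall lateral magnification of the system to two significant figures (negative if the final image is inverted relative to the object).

Lens 1: 1/d_i1 = 1/f_1 - 1/d_o1 = 1/7 - 1/11 = 0.05195 cm^-1, so d_i1 = 19.250 cm.
m_1 = -(19.250)/11 = -1.7500.
This image would form 19.250 cm past lens 1, i.e. 13.250 cm beyond lens 2, so it is a virtual object for lens 2: d_o2 = 6 - 19.250 = -13.250 cm.
Lens 2: 1/d_i2 = 1/f_2 - 1/d_o2 = 1/10.5 - 1/(-13.250) = 0.17071 cm^-1, so d_i2 = 5.858 cm.
m_2 = -(5.858)/(-13.250) = 0.4421.
Total m = m_1 x m_2 = (-1.7500)(0.4421) = -0.7737.

-0.77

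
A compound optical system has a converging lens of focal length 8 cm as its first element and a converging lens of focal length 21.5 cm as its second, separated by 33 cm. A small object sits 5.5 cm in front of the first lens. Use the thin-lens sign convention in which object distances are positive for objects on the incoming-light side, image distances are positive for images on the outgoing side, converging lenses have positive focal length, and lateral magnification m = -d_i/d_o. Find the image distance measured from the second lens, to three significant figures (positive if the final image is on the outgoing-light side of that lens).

37.4 cm

First lens: d_i1 = 1/(1/8 - 1/5.5) = -17.600 cm.
With d_i1 < 0 the first image is virtual and lies on the object side; the object distance for lens 2 is d_o2 = 33 - (-17.600) = 50.600 cm.
Second lens: d_i2 = 1/(1/21.5 - 1/(50.600)) = 37.385 cm.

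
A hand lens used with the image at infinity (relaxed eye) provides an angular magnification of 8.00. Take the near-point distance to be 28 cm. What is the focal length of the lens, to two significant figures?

3.5 cm

For the image at infinity, M = D/f.
f = D/M = 28/8.0 = 3.500 cm.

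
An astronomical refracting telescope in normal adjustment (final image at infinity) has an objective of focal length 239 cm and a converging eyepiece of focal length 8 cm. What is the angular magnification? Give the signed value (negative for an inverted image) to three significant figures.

M = -f_obj/f_eye = -239/(8) = -29.875.

-29.9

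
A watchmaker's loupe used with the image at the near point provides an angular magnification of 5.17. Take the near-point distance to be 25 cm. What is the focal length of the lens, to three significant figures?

For the image at the near point, M = 1 + D/f.
f = D/(M - 1) = 25/(5.17 - 1) = 5.995 cm.

6.00 cm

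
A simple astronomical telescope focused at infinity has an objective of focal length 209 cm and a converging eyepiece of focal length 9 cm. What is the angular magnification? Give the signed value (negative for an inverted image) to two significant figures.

M = -f_obj/f_eye = -209/(9) = -23.222.

-23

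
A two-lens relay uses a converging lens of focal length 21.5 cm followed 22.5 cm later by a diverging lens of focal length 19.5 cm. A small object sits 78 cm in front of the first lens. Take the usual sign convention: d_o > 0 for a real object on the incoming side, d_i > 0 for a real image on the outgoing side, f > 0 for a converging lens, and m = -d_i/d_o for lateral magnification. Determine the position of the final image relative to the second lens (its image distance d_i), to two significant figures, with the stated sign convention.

11 cm

Lens 1: 1/d_i1 = 1/f_1 - 1/d_o1 = 1/21.5 - 1/78 = 0.03369 cm^-1, so d_i1 = 29.681 cm.
Since 29.681 cm > 22.5 cm, the first image lies past the second lens and serves as a virtual object: d_o2 = L - d_i1 = -7.181 cm.
Lens 2: 1/d_i2 = 1/f_2 - 1/d_o2 = 1/(-19.5) - 1/(-7.181) = 0.08797 cm^-1, so d_i2 = 11.368 cm.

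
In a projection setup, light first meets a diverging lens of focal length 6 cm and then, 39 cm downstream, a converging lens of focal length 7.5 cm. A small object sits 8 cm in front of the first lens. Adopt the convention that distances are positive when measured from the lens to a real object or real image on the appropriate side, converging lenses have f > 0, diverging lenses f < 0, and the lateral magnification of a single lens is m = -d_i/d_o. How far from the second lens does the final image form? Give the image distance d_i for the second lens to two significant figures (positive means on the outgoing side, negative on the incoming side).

9.1 cm

First lens: d_i1 = 1/(1/(-6) - 1/8) = -3.429 cm.
With d_i1 < 0 the first image is virtual and lies on the object side; the object distance for lens 2 is d_o2 = 39 - (-3.429) = 42.429 cm.
Second lens: d_i2 = 1/(1/7.5 - 1/(42.429)) = 9.110 cm.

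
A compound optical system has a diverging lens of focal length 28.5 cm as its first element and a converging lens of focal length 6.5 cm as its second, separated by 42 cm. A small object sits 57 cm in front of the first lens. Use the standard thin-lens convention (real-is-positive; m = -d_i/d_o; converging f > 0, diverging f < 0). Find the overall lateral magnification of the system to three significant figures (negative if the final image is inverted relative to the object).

First lens: d_i1 = 1/(1/(-28.5) - 1/57) = -19.000 cm.
m_1 = -(-19.000)/57 = 0.3333.
With d_i1 < 0 the first image is virtual and lies on the object side; the object distance for lens 2 is d_o2 = 42 - (-19.000) = 61.000 cm.
Second lens: d_i2 = 1/(1/6.5 - 1/(61.000)) = 7.275 cm.
m_2 = -(7.275)/(61.000) = -0.1193.
Overall magnification: m = m_1 m_2 = -0.0398.

-0.0398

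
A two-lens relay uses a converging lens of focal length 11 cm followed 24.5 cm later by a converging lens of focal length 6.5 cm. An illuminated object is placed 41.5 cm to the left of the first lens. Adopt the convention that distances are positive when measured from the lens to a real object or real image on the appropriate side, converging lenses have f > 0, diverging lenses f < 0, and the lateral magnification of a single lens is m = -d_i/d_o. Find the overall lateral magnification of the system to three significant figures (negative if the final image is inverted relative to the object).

Lens 1: 1/d_i1 = 1/f_1 - 1/d_o1 = 1/11 - 1/41.5 = 0.06681 cm^-1, so d_i1 = 14.967 cm.
m_1 = -(14.967)/41.5 = -0.3607.
That image sits 9.533 cm in front of the second lens, so d_o2 = 9.533 cm.
Lens 2: 1/d_i2 = 1/f_2 - 1/d_o2 = 1/6.5 - 1/(9.533) = 0.04895 cm^-1, so d_i2 = 20.431 cm.
m_2 = -(20.431)/(9.533) = -2.1432.
Overall magnification: m = m_1 m_2 = 0.7730.

0.773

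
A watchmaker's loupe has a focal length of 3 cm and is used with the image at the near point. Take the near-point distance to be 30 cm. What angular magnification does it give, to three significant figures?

M = 1 + D/f = 1 + 30/3 = 11.000.

11.0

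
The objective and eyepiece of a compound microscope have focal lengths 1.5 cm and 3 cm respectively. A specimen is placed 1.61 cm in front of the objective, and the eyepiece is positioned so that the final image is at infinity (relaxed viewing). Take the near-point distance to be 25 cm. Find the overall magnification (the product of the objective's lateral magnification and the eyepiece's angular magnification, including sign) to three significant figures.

-114

Objective: 1/d_i = 1/f_obj - 1/d_o = 1/1.5 - 1/1.61 = 0.04555 cm^-1, so d_i = 21.955 cm.
m_obj = -d_i/d_o = -21.955/1.61 = -13.636.
Eyepiece angular magnification (image at infinity): M_eye = D/f_e = 25/3 = 8.333.
Overall M = m_obj x M_eye = (-13.636)(8.333) = -113.64.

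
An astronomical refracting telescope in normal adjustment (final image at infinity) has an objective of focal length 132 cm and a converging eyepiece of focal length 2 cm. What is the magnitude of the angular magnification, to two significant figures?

66

|M| = f_obj/|f_eye| = 132/2 = 66.000.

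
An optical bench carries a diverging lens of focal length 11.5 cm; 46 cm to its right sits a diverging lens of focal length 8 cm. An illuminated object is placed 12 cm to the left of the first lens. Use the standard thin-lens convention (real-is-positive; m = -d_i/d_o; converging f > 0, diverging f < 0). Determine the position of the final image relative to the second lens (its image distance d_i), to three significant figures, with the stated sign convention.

-6.93 cm

Applying the thin-lens equation to the first lens, 1/(-11.5) = 1/12 + 1/d_i1, which gives d_i1 = -5.872 cm.
The intermediate image is virtual, 5.872 cm to the left of lens 1, so d_o2 = L - d_i1 = 46 - (-5.872) = 51.872 cm.
Applying the thin-lens equation again with f_2 = -8 cm and d_o2 = 51.872 cm gives d_i2 = -6.931 cm.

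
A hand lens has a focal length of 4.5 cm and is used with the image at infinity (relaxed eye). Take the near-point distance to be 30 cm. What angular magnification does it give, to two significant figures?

M = D/f = 30/4.5 = 6.667.

6.7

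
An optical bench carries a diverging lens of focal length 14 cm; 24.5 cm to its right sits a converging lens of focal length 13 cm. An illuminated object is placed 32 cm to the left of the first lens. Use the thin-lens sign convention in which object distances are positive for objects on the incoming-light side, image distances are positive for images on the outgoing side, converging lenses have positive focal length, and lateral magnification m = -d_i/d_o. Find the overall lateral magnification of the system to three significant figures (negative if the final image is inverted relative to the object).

-0.186

Applying the thin-lens equation to the first lens, 1/(-14) = 1/32 + 1/d_i1, which gives d_i1 = -9.739 cm.
Its lateral magnification is m_1 = -d_i1/d_o1 = -(-9.739)/32 = 0.3043.
The intermediate image is virtual, 9.739 cm to the left of lens 1, so d_o2 = L - d_i1 = 24.5 - (-9.739) = 34.239 cm.
Applying the thin-lens equation again with f_2 = 13 cm and d_o2 = 34.239 cm gives d_i2 = 20.957 cm.
m_2 = -(20.957)/(34.239) = -0.6121.
Overall magnification: m = m_1 m_2 = -0.1863.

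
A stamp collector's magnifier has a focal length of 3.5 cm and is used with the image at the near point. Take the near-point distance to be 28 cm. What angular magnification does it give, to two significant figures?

M = 1 + D/f = 1 + 28/3.5 = 9.000.

9.0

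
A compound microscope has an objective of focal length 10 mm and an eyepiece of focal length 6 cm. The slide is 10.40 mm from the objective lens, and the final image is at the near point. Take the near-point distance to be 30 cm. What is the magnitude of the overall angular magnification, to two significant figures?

150

Convert to cm: f_obj = 10 mm = 1 cm; d_o = 10.40 mm = 1.04 cm.
Objective: 1/d_i = 1/f_obj - 1/d_o = 1/1 - 1/1.04 = 0.03846 cm^-1, so d_i = 26.000 cm.
m_obj = -d_i/d_o = -26.000/1.04 = -25.000.
Eyepiece angular magnification (image at near point): M_eye = 1 + D/f_e = 1 + 30/6 = 6.000.
Overall M = m_obj x M_eye = (-25.000)(6.000) = -150.00.
|M| = 150.00.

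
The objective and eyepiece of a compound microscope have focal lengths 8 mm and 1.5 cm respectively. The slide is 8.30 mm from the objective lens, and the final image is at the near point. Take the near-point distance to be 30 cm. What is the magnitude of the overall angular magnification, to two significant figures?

Convert to cm: f_obj = 8 mm = 0.8 cm; d_o = 8.30 mm = 0.83 cm.
Objective: 1/d_i = 1/f_obj - 1/d_o = 1/0.8 - 1/0.83 = 0.04518 cm^-1, so d_i = 22.133 cm.
m_obj = -d_i/d_o = -22.133/0.83 = -26.667.
Eyepiece angular magnification (image at near point): M_eye = 1 + D/f_e = 1 + 30/1.5 = 21.000.
Overall M = m_obj x M_eye = (-26.667)(21.000) = -560.00.
|M| = 560.00.

560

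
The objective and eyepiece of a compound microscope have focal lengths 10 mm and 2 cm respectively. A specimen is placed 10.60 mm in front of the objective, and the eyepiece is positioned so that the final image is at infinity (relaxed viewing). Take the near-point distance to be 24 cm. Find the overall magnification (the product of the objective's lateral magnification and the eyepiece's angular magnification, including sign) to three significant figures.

Convert to cm: f_obj = 10 mm = 1 cm; d_o = 10.60 mm = 1.06 cm.
Objective: 1/d_i = 1/f_obj - 1/d_o = 1/1 - 1/1.06 = 0.05660 cm^-1, so d_i = 17.667 cm.
m_obj = -d_i/d_o = -17.667/1.06 = -16.667.
Eyepiece angular magnification (image at infinity): M_eye = D/f_e = 24/2 = 12.000.
Overall M = m_obj x M_eye = (-16.667)(12.000) = -200.00.

-200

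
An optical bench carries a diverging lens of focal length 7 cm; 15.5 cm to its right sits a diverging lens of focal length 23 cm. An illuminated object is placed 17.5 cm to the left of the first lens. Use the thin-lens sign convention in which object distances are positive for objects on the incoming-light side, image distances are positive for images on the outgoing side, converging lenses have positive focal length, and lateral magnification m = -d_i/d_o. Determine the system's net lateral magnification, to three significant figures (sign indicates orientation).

Applying the thin-lens equation to the first lens, 1/(-7) = 1/17.5 + 1/d_i1, which gives d_i1 = -5.000 cm.
Its lateral magnification is m_1 = -d_i1/d_o1 = -(-5.000)/17.5 = 0.2857.
With d_i1 < 0 the first image is virtual and lies on the object side; the object distance for lens 2 is d_o2 = 15.5 - (-5.000) = 20.500 cm.
Applying the thin-lens equation again with f_2 = -23 cm and d_o2 = 20.500 cm gives d_i2 = -10.839 cm.
m_2 = -(-10.839)/(20.500) = 0.5287.
The system's lateral magnification is m_1 m_2 = (0.2857)(0.5287) = 0.1511.

0.151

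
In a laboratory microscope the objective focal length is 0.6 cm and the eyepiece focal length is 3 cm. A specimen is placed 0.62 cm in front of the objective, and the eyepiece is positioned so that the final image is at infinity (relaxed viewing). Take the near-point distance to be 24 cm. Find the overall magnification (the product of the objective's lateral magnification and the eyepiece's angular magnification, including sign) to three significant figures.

-240

Objective: 1/d_i = 1/f_obj - 1/d_o = 1/0.6 - 1/0.62 = 0.05376 cm^-1, so d_i = 18.600 cm.
m_obj = -d_i/d_o = -18.600/0.62 = -30.000.
Eyepiece angular magnification (image at infinity): M_eye = D/f_e = 24/3 = 8.000.
Overall M = m_obj x M_eye = (-30.000)(8.000) = -240.00.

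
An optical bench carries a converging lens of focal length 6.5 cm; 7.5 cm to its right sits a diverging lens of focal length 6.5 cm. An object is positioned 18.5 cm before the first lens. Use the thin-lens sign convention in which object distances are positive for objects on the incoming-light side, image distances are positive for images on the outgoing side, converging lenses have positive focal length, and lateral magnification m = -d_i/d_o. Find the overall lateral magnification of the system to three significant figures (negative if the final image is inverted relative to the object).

First lens: d_i1 = 1/(1/6.5 - 1/18.5) = 10.021 cm.
m_1 = -(10.021)/18.5 = -0.5417.
Since 10.021 cm > 7.5 cm, the first image lies past the second lens and serves as a virtual object: d_o2 = L - d_i1 = -2.521 cm.
Second lens: d_i2 = 1/(1/(-6.5) - 1/(-2.521)) = 4.118 cm.
m_2 = -(4.118)/(-2.521) = 1.6335.
Total m = m_1 x m_2 = (-0.5417)(1.6335) = -0.8848.

-0.885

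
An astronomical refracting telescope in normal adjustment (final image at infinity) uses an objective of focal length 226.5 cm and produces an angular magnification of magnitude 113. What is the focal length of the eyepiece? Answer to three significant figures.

2.00 cm

|M| = f_obj/f_eye, so f_eye = f_obj/|M| = 226.5/113.0 = 2.004 cm.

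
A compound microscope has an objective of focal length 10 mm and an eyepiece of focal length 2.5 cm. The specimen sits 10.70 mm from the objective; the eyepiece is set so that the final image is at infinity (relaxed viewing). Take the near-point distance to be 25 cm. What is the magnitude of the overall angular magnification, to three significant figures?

143

Convert to cm: f_obj = 10 mm = 1 cm; d_o = 10.70 mm = 1.07 cm.
Objective: 1/d_i = 1/f_obj - 1/d_o = 1/1 - 1/1.07 = 0.06542 cm^-1, so d_i = 15.286 cm.
m_obj = -d_i/d_o = -15.286/1.07 = -14.286.
Eyepiece angular magnification (image at infinity): M_eye = D/f_e = 25/2.5 = 10.000.
Overall M = m_obj x M_eye = (-14.286)(10.000) = -142.86.
|M| = 142.86.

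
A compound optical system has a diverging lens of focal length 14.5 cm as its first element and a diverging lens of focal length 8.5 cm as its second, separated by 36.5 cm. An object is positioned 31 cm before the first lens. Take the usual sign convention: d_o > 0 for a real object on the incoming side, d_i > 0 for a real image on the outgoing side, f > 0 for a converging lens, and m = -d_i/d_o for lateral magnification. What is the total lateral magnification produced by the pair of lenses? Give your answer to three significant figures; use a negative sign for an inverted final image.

0.0494

Applying the thin-lens equation to the first lens, 1/(-14.5) = 1/31 + 1/d_i1, which gives d_i1 = -9.879 cm.
Its lateral magnification is m_1 = -d_i1/d_o1 = -(-9.879)/31 = 0.3187.
With d_i1 < 0 the first image is virtual and lies on the object side; the object distance for lens 2 is d_o2 = 36.5 - (-9.879) = 46.379 cm.
Applying the thin-lens equation again with f_2 = -8.5 cm and d_o2 = 46.379 cm gives d_i2 = -7.183 cm.
m_2 = -(-7.183)/(46.379) = 0.1549.
The system's lateral magnification is m_1 m_2 = (0.3187)(0.1549) = 0.0494.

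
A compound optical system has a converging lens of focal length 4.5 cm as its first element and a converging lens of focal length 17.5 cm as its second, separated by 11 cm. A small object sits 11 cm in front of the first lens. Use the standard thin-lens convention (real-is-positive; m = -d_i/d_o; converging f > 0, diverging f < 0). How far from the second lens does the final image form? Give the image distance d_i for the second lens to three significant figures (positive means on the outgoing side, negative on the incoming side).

Lens 1: 1/d_i1 = 1/f_1 - 1/d_o1 = 1/4.5 - 1/11 = 0.13131 cm^-1, so d_i1 = 7.615 cm.
Object distance for lens 2: d_o2 = 11 - 7.615 = 3.385 cm.
Lens 2: 1/d_i2 = 1/f_2 - 1/d_o2 = 1/17.5 - 1/(3.385) = -0.23831 cm^-1, so d_i2 = -4.196 cm.

-4.20 cm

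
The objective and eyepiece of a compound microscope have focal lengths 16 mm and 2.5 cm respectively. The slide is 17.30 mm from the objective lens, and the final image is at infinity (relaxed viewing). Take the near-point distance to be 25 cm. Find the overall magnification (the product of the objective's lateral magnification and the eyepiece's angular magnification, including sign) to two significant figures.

Convert to cm: f_obj = 16 mm = 1.6 cm; d_o = 17.30 mm = 1.73 cm.
Objective: 1/d_i = 1/f_obj - 1/d_o = 1/1.6 - 1/1.73 = 0.04697 cm^-1, so d_i = 21.292 cm.
m_obj = -d_i/d_o = -21.292/1.73 = -12.308.
Eyepiece angular magnification (image at infinity): M_eye = D/f_e = 25/2.5 = 10.000.
Overall M = m_obj x M_eye = (-12.308)(10.000) = -123.08.

-120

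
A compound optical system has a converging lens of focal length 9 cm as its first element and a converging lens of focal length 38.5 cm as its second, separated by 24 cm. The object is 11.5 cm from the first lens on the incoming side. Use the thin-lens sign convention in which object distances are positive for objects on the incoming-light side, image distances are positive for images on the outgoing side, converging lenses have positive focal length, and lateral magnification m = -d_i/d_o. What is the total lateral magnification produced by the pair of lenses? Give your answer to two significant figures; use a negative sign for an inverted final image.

-2.5

Lens 1: 1/d_i1 = 1/f_1 - 1/d_o1 = 1/9 - 1/11.5 = 0.02415 cm^-1, so d_i1 = 41.400 cm.
m_1 = -(41.400)/11.5 = -3.6000.
This image would form 41.400 cm past lens 1, i.e. 17.400 cm beyond lens 2, so it is a virtual object for lens 2: d_o2 = 24 - 41.400 = -17.400 cm.
Lens 2: 1/d_i2 = 1/f_2 - 1/d_o2 = 1/38.5 - 1/(-17.400) = 0.08345 cm^-1, so d_i2 = 11.984 cm.
m_2 = -(11.984)/(-17.400) = 0.6887.
The system's lateral magnification is m_1 m_2 = (-3.6000)(0.6887) = -2.4794.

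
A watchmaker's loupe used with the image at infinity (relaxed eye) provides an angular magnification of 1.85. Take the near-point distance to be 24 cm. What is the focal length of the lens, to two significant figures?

13 cm

For the image at infinity, M = D/f.
f = D/M = 24/1.85 = 12.973 cm.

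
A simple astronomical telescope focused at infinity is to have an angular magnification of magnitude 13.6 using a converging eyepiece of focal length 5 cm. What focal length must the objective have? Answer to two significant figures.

|M| = f_obj/|f_eye|, so f_obj = |M| x |f_eye| = 13.6 x 5 = 68.000 cm.

68 cm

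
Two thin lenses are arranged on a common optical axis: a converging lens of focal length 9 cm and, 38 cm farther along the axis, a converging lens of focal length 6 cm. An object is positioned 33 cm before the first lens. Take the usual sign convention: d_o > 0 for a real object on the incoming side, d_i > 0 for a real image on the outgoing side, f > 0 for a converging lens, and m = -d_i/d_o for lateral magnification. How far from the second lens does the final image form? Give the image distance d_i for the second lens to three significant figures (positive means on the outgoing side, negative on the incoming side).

7.83 cm

Applying the thin-lens equation to the first lens, 1/9 = 1/33 + 1/d_i1, which gives d_i1 = 12.375 cm.
The intermediate image is 12.375 cm to the right of lens 1, so d_o2 = L - d_i1 = 38 - 12.375 = 25.625 cm.
Applying the thin-lens equation again with f_2 = 6 cm and d_o2 = 25.625 cm gives d_i2 = 7.834 cm.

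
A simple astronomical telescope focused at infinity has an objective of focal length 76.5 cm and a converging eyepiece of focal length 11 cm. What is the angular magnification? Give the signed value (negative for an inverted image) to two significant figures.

-7.0

M = -f_obj/f_eye = -76.5/(11) = -6.955.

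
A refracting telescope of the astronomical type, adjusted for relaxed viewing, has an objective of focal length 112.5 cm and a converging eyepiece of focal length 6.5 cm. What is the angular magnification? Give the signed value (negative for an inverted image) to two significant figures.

M = -f_obj/f_eye = -112.5/(6.5) = -17.308.

-17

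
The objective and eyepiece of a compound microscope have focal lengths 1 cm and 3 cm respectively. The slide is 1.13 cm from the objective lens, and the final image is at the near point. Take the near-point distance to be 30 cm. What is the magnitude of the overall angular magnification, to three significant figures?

Objective: 1/d_i = 1/f_obj - 1/d_o = 1/1 - 1/1.13 = 0.11504 cm^-1, so d_i = 8.692 cm.
m_obj = -d_i/d_o = -8.692/1.13 = -7.692.
Eyepiece angular magnification (image at near point): M_eye = 1 + D/f_e = 1 + 30/3 = 11.000.
Overall M = m_obj x M_eye = (-7.692)(11.000) = -84.62.
|M| = 84.62.

84.6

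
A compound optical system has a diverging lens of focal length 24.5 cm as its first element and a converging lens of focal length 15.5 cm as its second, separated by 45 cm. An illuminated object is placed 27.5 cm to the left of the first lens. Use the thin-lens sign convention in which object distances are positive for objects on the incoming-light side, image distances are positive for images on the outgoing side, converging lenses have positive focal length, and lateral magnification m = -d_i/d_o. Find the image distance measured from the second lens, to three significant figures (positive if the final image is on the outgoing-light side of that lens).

21.2 cm

First lens: d_i1 = 1/(1/(-24.5) - 1/27.5) = -12.957 cm.
The intermediate image is virtual, 12.957 cm to the left of lens 1, so d_o2 = L - d_i1 = 45 - (-12.957) = 57.957 cm.
Second lens: d_i2 = 1/(1/15.5 - 1/(57.957)) = 21.159 cm.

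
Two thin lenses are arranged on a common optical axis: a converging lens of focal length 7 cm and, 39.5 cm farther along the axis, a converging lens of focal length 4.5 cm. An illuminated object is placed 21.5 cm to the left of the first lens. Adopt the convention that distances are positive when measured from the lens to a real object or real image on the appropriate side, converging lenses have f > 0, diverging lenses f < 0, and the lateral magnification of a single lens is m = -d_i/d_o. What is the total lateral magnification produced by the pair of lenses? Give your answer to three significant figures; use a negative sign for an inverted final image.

0.0882

Lens 1: 1/d_i1 = 1/f_1 - 1/d_o1 = 1/7 - 1/21.5 = 0.09635 cm^-1, so d_i1 = 10.379 cm.
m_1 = -(10.379)/21.5 = -0.4828.
The intermediate image is 10.379 cm to the right of lens 1, so d_o2 = L - d_i1 = 39.5 - 10.379 = 29.121 cm.
Lens 2: 1/d_i2 = 1/f_2 - 1/d_o2 = 1/4.5 - 1/(29.121) = 0.18788 cm^-1, so d_i2 = 5.322 cm.
m_2 = -(5.322)/(29.121) = -0.1828.
The system's lateral magnification is m_1 m_2 = (-0.4828)(-0.1828) = 0.0882.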